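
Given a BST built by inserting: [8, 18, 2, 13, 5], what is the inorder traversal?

Tree insertion order: [8, 18, 2, 13, 5]
Tree (level-order array): [8, 2, 18, None, 5, 13]
Inorder traversal: [2, 5, 8, 13, 18]


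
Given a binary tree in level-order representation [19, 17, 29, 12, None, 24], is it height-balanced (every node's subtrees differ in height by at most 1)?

Tree (level-order array): [19, 17, 29, 12, None, 24]
Definition: a tree is height-balanced if, at every node, |h(left) - h(right)| <= 1 (empty subtree has height -1).
Bottom-up per-node check:
  node 12: h_left=-1, h_right=-1, diff=0 [OK], height=0
  node 17: h_left=0, h_right=-1, diff=1 [OK], height=1
  node 24: h_left=-1, h_right=-1, diff=0 [OK], height=0
  node 29: h_left=0, h_right=-1, diff=1 [OK], height=1
  node 19: h_left=1, h_right=1, diff=0 [OK], height=2
All nodes satisfy the balance condition.
Result: Balanced


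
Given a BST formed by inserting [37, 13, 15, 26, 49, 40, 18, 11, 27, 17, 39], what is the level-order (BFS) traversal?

Tree insertion order: [37, 13, 15, 26, 49, 40, 18, 11, 27, 17, 39]
Tree (level-order array): [37, 13, 49, 11, 15, 40, None, None, None, None, 26, 39, None, 18, 27, None, None, 17]
BFS from the root, enqueuing left then right child of each popped node:
  queue [37] -> pop 37, enqueue [13, 49], visited so far: [37]
  queue [13, 49] -> pop 13, enqueue [11, 15], visited so far: [37, 13]
  queue [49, 11, 15] -> pop 49, enqueue [40], visited so far: [37, 13, 49]
  queue [11, 15, 40] -> pop 11, enqueue [none], visited so far: [37, 13, 49, 11]
  queue [15, 40] -> pop 15, enqueue [26], visited so far: [37, 13, 49, 11, 15]
  queue [40, 26] -> pop 40, enqueue [39], visited so far: [37, 13, 49, 11, 15, 40]
  queue [26, 39] -> pop 26, enqueue [18, 27], visited so far: [37, 13, 49, 11, 15, 40, 26]
  queue [39, 18, 27] -> pop 39, enqueue [none], visited so far: [37, 13, 49, 11, 15, 40, 26, 39]
  queue [18, 27] -> pop 18, enqueue [17], visited so far: [37, 13, 49, 11, 15, 40, 26, 39, 18]
  queue [27, 17] -> pop 27, enqueue [none], visited so far: [37, 13, 49, 11, 15, 40, 26, 39, 18, 27]
  queue [17] -> pop 17, enqueue [none], visited so far: [37, 13, 49, 11, 15, 40, 26, 39, 18, 27, 17]
Result: [37, 13, 49, 11, 15, 40, 26, 39, 18, 27, 17]


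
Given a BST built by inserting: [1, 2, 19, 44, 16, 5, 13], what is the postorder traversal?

Tree insertion order: [1, 2, 19, 44, 16, 5, 13]
Tree (level-order array): [1, None, 2, None, 19, 16, 44, 5, None, None, None, None, 13]
Postorder traversal: [13, 5, 16, 44, 19, 2, 1]


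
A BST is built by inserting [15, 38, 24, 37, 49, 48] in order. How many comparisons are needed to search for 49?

Search path for 49: 15 -> 38 -> 49
Found: True
Comparisons: 3


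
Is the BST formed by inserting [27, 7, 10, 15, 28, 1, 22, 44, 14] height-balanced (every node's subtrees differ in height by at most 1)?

Tree (level-order array): [27, 7, 28, 1, 10, None, 44, None, None, None, 15, None, None, 14, 22]
Definition: a tree is height-balanced if, at every node, |h(left) - h(right)| <= 1 (empty subtree has height -1).
Bottom-up per-node check:
  node 1: h_left=-1, h_right=-1, diff=0 [OK], height=0
  node 14: h_left=-1, h_right=-1, diff=0 [OK], height=0
  node 22: h_left=-1, h_right=-1, diff=0 [OK], height=0
  node 15: h_left=0, h_right=0, diff=0 [OK], height=1
  node 10: h_left=-1, h_right=1, diff=2 [FAIL (|-1-1|=2 > 1)], height=2
  node 7: h_left=0, h_right=2, diff=2 [FAIL (|0-2|=2 > 1)], height=3
  node 44: h_left=-1, h_right=-1, diff=0 [OK], height=0
  node 28: h_left=-1, h_right=0, diff=1 [OK], height=1
  node 27: h_left=3, h_right=1, diff=2 [FAIL (|3-1|=2 > 1)], height=4
Node 10 violates the condition: |-1 - 1| = 2 > 1.
Result: Not balanced


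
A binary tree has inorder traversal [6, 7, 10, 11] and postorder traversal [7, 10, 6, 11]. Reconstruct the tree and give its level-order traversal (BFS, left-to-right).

Inorder:   [6, 7, 10, 11]
Postorder: [7, 10, 6, 11]
Algorithm: postorder visits root last, so walk postorder right-to-left;
each value is the root of the current inorder slice — split it at that
value, recurse on the right subtree first, then the left.
Recursive splits:
  root=11; inorder splits into left=[6, 7, 10], right=[]
  root=6; inorder splits into left=[], right=[7, 10]
  root=10; inorder splits into left=[7], right=[]
  root=7; inorder splits into left=[], right=[]
Reconstructed level-order: [11, 6, 10, 7]


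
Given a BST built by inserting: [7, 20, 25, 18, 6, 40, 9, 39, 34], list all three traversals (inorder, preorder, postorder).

Tree insertion order: [7, 20, 25, 18, 6, 40, 9, 39, 34]
Tree (level-order array): [7, 6, 20, None, None, 18, 25, 9, None, None, 40, None, None, 39, None, 34]
Inorder (L, root, R): [6, 7, 9, 18, 20, 25, 34, 39, 40]
Preorder (root, L, R): [7, 6, 20, 18, 9, 25, 40, 39, 34]
Postorder (L, R, root): [6, 9, 18, 34, 39, 40, 25, 20, 7]


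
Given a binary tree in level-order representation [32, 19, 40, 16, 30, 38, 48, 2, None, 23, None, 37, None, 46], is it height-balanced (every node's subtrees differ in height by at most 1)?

Tree (level-order array): [32, 19, 40, 16, 30, 38, 48, 2, None, 23, None, 37, None, 46]
Definition: a tree is height-balanced if, at every node, |h(left) - h(right)| <= 1 (empty subtree has height -1).
Bottom-up per-node check:
  node 2: h_left=-1, h_right=-1, diff=0 [OK], height=0
  node 16: h_left=0, h_right=-1, diff=1 [OK], height=1
  node 23: h_left=-1, h_right=-1, diff=0 [OK], height=0
  node 30: h_left=0, h_right=-1, diff=1 [OK], height=1
  node 19: h_left=1, h_right=1, diff=0 [OK], height=2
  node 37: h_left=-1, h_right=-1, diff=0 [OK], height=0
  node 38: h_left=0, h_right=-1, diff=1 [OK], height=1
  node 46: h_left=-1, h_right=-1, diff=0 [OK], height=0
  node 48: h_left=0, h_right=-1, diff=1 [OK], height=1
  node 40: h_left=1, h_right=1, diff=0 [OK], height=2
  node 32: h_left=2, h_right=2, diff=0 [OK], height=3
All nodes satisfy the balance condition.
Result: Balanced


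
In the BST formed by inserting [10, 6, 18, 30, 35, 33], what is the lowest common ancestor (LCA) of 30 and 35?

Tree insertion order: [10, 6, 18, 30, 35, 33]
Tree (level-order array): [10, 6, 18, None, None, None, 30, None, 35, 33]
In a BST, the LCA of p=30, q=35 is the first node v on the
root-to-leaf path with p <= v <= q (go left if both < v, right if both > v).
Walk from root:
  at 10: both 30 and 35 > 10, go right
  at 18: both 30 and 35 > 18, go right
  at 30: 30 <= 30 <= 35, this is the LCA
LCA = 30


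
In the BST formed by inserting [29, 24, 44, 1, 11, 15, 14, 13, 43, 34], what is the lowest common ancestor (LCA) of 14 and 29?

Tree insertion order: [29, 24, 44, 1, 11, 15, 14, 13, 43, 34]
Tree (level-order array): [29, 24, 44, 1, None, 43, None, None, 11, 34, None, None, 15, None, None, 14, None, 13]
In a BST, the LCA of p=14, q=29 is the first node v on the
root-to-leaf path with p <= v <= q (go left if both < v, right if both > v).
Walk from root:
  at 29: 14 <= 29 <= 29, this is the LCA
LCA = 29


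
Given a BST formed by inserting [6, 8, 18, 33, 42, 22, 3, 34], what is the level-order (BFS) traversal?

Tree insertion order: [6, 8, 18, 33, 42, 22, 3, 34]
Tree (level-order array): [6, 3, 8, None, None, None, 18, None, 33, 22, 42, None, None, 34]
BFS from the root, enqueuing left then right child of each popped node:
  queue [6] -> pop 6, enqueue [3, 8], visited so far: [6]
  queue [3, 8] -> pop 3, enqueue [none], visited so far: [6, 3]
  queue [8] -> pop 8, enqueue [18], visited so far: [6, 3, 8]
  queue [18] -> pop 18, enqueue [33], visited so far: [6, 3, 8, 18]
  queue [33] -> pop 33, enqueue [22, 42], visited so far: [6, 3, 8, 18, 33]
  queue [22, 42] -> pop 22, enqueue [none], visited so far: [6, 3, 8, 18, 33, 22]
  queue [42] -> pop 42, enqueue [34], visited so far: [6, 3, 8, 18, 33, 22, 42]
  queue [34] -> pop 34, enqueue [none], visited so far: [6, 3, 8, 18, 33, 22, 42, 34]
Result: [6, 3, 8, 18, 33, 22, 42, 34]


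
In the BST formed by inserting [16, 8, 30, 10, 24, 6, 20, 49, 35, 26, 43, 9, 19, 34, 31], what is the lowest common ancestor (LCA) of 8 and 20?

Tree insertion order: [16, 8, 30, 10, 24, 6, 20, 49, 35, 26, 43, 9, 19, 34, 31]
Tree (level-order array): [16, 8, 30, 6, 10, 24, 49, None, None, 9, None, 20, 26, 35, None, None, None, 19, None, None, None, 34, 43, None, None, 31]
In a BST, the LCA of p=8, q=20 is the first node v on the
root-to-leaf path with p <= v <= q (go left if both < v, right if both > v).
Walk from root:
  at 16: 8 <= 16 <= 20, this is the LCA
LCA = 16


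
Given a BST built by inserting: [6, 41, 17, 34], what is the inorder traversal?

Tree insertion order: [6, 41, 17, 34]
Tree (level-order array): [6, None, 41, 17, None, None, 34]
Inorder traversal: [6, 17, 34, 41]


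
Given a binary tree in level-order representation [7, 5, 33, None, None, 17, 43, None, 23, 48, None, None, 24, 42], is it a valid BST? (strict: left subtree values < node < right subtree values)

Level-order array: [7, 5, 33, None, None, 17, 43, None, 23, 48, None, None, 24, 42]
Validate using subtree bounds (lo, hi): at each node, require lo < value < hi,
then recurse left with hi=value and right with lo=value.
Preorder trace (stopping at first violation):
  at node 7 with bounds (-inf, +inf): OK
  at node 5 with bounds (-inf, 7): OK
  at node 33 with bounds (7, +inf): OK
  at node 17 with bounds (7, 33): OK
  at node 23 with bounds (17, 33): OK
  at node 24 with bounds (23, 33): OK
  at node 43 with bounds (33, +inf): OK
  at node 48 with bounds (33, 43): VIOLATION
Node 48 violates its bound: not (33 < 48 < 43).
Result: Not a valid BST


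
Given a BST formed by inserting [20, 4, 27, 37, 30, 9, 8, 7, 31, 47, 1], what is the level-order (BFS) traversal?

Tree insertion order: [20, 4, 27, 37, 30, 9, 8, 7, 31, 47, 1]
Tree (level-order array): [20, 4, 27, 1, 9, None, 37, None, None, 8, None, 30, 47, 7, None, None, 31]
BFS from the root, enqueuing left then right child of each popped node:
  queue [20] -> pop 20, enqueue [4, 27], visited so far: [20]
  queue [4, 27] -> pop 4, enqueue [1, 9], visited so far: [20, 4]
  queue [27, 1, 9] -> pop 27, enqueue [37], visited so far: [20, 4, 27]
  queue [1, 9, 37] -> pop 1, enqueue [none], visited so far: [20, 4, 27, 1]
  queue [9, 37] -> pop 9, enqueue [8], visited so far: [20, 4, 27, 1, 9]
  queue [37, 8] -> pop 37, enqueue [30, 47], visited so far: [20, 4, 27, 1, 9, 37]
  queue [8, 30, 47] -> pop 8, enqueue [7], visited so far: [20, 4, 27, 1, 9, 37, 8]
  queue [30, 47, 7] -> pop 30, enqueue [31], visited so far: [20, 4, 27, 1, 9, 37, 8, 30]
  queue [47, 7, 31] -> pop 47, enqueue [none], visited so far: [20, 4, 27, 1, 9, 37, 8, 30, 47]
  queue [7, 31] -> pop 7, enqueue [none], visited so far: [20, 4, 27, 1, 9, 37, 8, 30, 47, 7]
  queue [31] -> pop 31, enqueue [none], visited so far: [20, 4, 27, 1, 9, 37, 8, 30, 47, 7, 31]
Result: [20, 4, 27, 1, 9, 37, 8, 30, 47, 7, 31]


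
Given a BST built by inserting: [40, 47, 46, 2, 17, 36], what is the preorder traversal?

Tree insertion order: [40, 47, 46, 2, 17, 36]
Tree (level-order array): [40, 2, 47, None, 17, 46, None, None, 36]
Preorder traversal: [40, 2, 17, 36, 47, 46]


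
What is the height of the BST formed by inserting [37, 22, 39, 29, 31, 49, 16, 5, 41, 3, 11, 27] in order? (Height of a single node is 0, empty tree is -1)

Insertion order: [37, 22, 39, 29, 31, 49, 16, 5, 41, 3, 11, 27]
Tree (level-order array): [37, 22, 39, 16, 29, None, 49, 5, None, 27, 31, 41, None, 3, 11]
Compute height bottom-up (empty subtree = -1):
  height(3) = 1 + max(-1, -1) = 0
  height(11) = 1 + max(-1, -1) = 0
  height(5) = 1 + max(0, 0) = 1
  height(16) = 1 + max(1, -1) = 2
  height(27) = 1 + max(-1, -1) = 0
  height(31) = 1 + max(-1, -1) = 0
  height(29) = 1 + max(0, 0) = 1
  height(22) = 1 + max(2, 1) = 3
  height(41) = 1 + max(-1, -1) = 0
  height(49) = 1 + max(0, -1) = 1
  height(39) = 1 + max(-1, 1) = 2
  height(37) = 1 + max(3, 2) = 4
Height = 4


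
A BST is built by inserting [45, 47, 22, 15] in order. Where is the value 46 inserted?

Starting tree (level order): [45, 22, 47, 15]
Insertion path: 45 -> 47
Result: insert 46 as left child of 47
Final tree (level order): [45, 22, 47, 15, None, 46]


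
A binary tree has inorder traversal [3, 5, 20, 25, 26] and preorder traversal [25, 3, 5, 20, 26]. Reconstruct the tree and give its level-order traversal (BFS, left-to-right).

Inorder:  [3, 5, 20, 25, 26]
Preorder: [25, 3, 5, 20, 26]
Algorithm: preorder visits root first, so consume preorder in order;
for each root, split the current inorder slice at that value into
left-subtree inorder and right-subtree inorder, then recurse.
Recursive splits:
  root=25; inorder splits into left=[3, 5, 20], right=[26]
  root=3; inorder splits into left=[], right=[5, 20]
  root=5; inorder splits into left=[], right=[20]
  root=20; inorder splits into left=[], right=[]
  root=26; inorder splits into left=[], right=[]
Reconstructed level-order: [25, 3, 26, 5, 20]


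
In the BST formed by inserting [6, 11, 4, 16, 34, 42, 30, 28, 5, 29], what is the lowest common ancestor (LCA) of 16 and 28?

Tree insertion order: [6, 11, 4, 16, 34, 42, 30, 28, 5, 29]
Tree (level-order array): [6, 4, 11, None, 5, None, 16, None, None, None, 34, 30, 42, 28, None, None, None, None, 29]
In a BST, the LCA of p=16, q=28 is the first node v on the
root-to-leaf path with p <= v <= q (go left if both < v, right if both > v).
Walk from root:
  at 6: both 16 and 28 > 6, go right
  at 11: both 16 and 28 > 11, go right
  at 16: 16 <= 16 <= 28, this is the LCA
LCA = 16


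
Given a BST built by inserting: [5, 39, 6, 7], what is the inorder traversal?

Tree insertion order: [5, 39, 6, 7]
Tree (level-order array): [5, None, 39, 6, None, None, 7]
Inorder traversal: [5, 6, 7, 39]


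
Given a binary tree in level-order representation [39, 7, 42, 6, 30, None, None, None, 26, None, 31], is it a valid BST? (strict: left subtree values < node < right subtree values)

Level-order array: [39, 7, 42, 6, 30, None, None, None, 26, None, 31]
Validate using subtree bounds (lo, hi): at each node, require lo < value < hi,
then recurse left with hi=value and right with lo=value.
Preorder trace (stopping at first violation):
  at node 39 with bounds (-inf, +inf): OK
  at node 7 with bounds (-inf, 39): OK
  at node 6 with bounds (-inf, 7): OK
  at node 26 with bounds (6, 7): VIOLATION
Node 26 violates its bound: not (6 < 26 < 7).
Result: Not a valid BST


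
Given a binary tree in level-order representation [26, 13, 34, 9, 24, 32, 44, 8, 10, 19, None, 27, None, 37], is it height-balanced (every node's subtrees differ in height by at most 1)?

Tree (level-order array): [26, 13, 34, 9, 24, 32, 44, 8, 10, 19, None, 27, None, 37]
Definition: a tree is height-balanced if, at every node, |h(left) - h(right)| <= 1 (empty subtree has height -1).
Bottom-up per-node check:
  node 8: h_left=-1, h_right=-1, diff=0 [OK], height=0
  node 10: h_left=-1, h_right=-1, diff=0 [OK], height=0
  node 9: h_left=0, h_right=0, diff=0 [OK], height=1
  node 19: h_left=-1, h_right=-1, diff=0 [OK], height=0
  node 24: h_left=0, h_right=-1, diff=1 [OK], height=1
  node 13: h_left=1, h_right=1, diff=0 [OK], height=2
  node 27: h_left=-1, h_right=-1, diff=0 [OK], height=0
  node 32: h_left=0, h_right=-1, diff=1 [OK], height=1
  node 37: h_left=-1, h_right=-1, diff=0 [OK], height=0
  node 44: h_left=0, h_right=-1, diff=1 [OK], height=1
  node 34: h_left=1, h_right=1, diff=0 [OK], height=2
  node 26: h_left=2, h_right=2, diff=0 [OK], height=3
All nodes satisfy the balance condition.
Result: Balanced


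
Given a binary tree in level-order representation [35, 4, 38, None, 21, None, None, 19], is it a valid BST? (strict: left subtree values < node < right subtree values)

Level-order array: [35, 4, 38, None, 21, None, None, 19]
Validate using subtree bounds (lo, hi): at each node, require lo < value < hi,
then recurse left with hi=value and right with lo=value.
Preorder trace (stopping at first violation):
  at node 35 with bounds (-inf, +inf): OK
  at node 4 with bounds (-inf, 35): OK
  at node 21 with bounds (4, 35): OK
  at node 19 with bounds (4, 21): OK
  at node 38 with bounds (35, +inf): OK
No violation found at any node.
Result: Valid BST


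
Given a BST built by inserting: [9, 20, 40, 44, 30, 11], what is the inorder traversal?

Tree insertion order: [9, 20, 40, 44, 30, 11]
Tree (level-order array): [9, None, 20, 11, 40, None, None, 30, 44]
Inorder traversal: [9, 11, 20, 30, 40, 44]


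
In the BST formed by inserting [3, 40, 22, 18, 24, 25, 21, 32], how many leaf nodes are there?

Tree built from: [3, 40, 22, 18, 24, 25, 21, 32]
Tree (level-order array): [3, None, 40, 22, None, 18, 24, None, 21, None, 25, None, None, None, 32]
Rule: A leaf has 0 children.
Per-node child counts:
  node 3: 1 child(ren)
  node 40: 1 child(ren)
  node 22: 2 child(ren)
  node 18: 1 child(ren)
  node 21: 0 child(ren)
  node 24: 1 child(ren)
  node 25: 1 child(ren)
  node 32: 0 child(ren)
Matching nodes: [21, 32]
Count of leaf nodes: 2


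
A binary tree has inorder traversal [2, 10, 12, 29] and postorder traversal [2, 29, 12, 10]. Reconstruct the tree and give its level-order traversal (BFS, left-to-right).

Inorder:   [2, 10, 12, 29]
Postorder: [2, 29, 12, 10]
Algorithm: postorder visits root last, so walk postorder right-to-left;
each value is the root of the current inorder slice — split it at that
value, recurse on the right subtree first, then the left.
Recursive splits:
  root=10; inorder splits into left=[2], right=[12, 29]
  root=12; inorder splits into left=[], right=[29]
  root=29; inorder splits into left=[], right=[]
  root=2; inorder splits into left=[], right=[]
Reconstructed level-order: [10, 2, 12, 29]


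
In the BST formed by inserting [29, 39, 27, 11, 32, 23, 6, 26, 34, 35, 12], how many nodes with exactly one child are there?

Tree built from: [29, 39, 27, 11, 32, 23, 6, 26, 34, 35, 12]
Tree (level-order array): [29, 27, 39, 11, None, 32, None, 6, 23, None, 34, None, None, 12, 26, None, 35]
Rule: These are nodes with exactly 1 non-null child.
Per-node child counts:
  node 29: 2 child(ren)
  node 27: 1 child(ren)
  node 11: 2 child(ren)
  node 6: 0 child(ren)
  node 23: 2 child(ren)
  node 12: 0 child(ren)
  node 26: 0 child(ren)
  node 39: 1 child(ren)
  node 32: 1 child(ren)
  node 34: 1 child(ren)
  node 35: 0 child(ren)
Matching nodes: [27, 39, 32, 34]
Count of nodes with exactly one child: 4


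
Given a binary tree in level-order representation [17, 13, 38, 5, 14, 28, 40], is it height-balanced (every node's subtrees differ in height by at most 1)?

Tree (level-order array): [17, 13, 38, 5, 14, 28, 40]
Definition: a tree is height-balanced if, at every node, |h(left) - h(right)| <= 1 (empty subtree has height -1).
Bottom-up per-node check:
  node 5: h_left=-1, h_right=-1, diff=0 [OK], height=0
  node 14: h_left=-1, h_right=-1, diff=0 [OK], height=0
  node 13: h_left=0, h_right=0, diff=0 [OK], height=1
  node 28: h_left=-1, h_right=-1, diff=0 [OK], height=0
  node 40: h_left=-1, h_right=-1, diff=0 [OK], height=0
  node 38: h_left=0, h_right=0, diff=0 [OK], height=1
  node 17: h_left=1, h_right=1, diff=0 [OK], height=2
All nodes satisfy the balance condition.
Result: Balanced


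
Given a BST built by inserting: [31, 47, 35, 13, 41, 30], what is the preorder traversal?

Tree insertion order: [31, 47, 35, 13, 41, 30]
Tree (level-order array): [31, 13, 47, None, 30, 35, None, None, None, None, 41]
Preorder traversal: [31, 13, 30, 47, 35, 41]


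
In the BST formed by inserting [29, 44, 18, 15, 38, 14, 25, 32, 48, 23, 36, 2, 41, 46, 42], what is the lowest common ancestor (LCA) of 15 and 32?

Tree insertion order: [29, 44, 18, 15, 38, 14, 25, 32, 48, 23, 36, 2, 41, 46, 42]
Tree (level-order array): [29, 18, 44, 15, 25, 38, 48, 14, None, 23, None, 32, 41, 46, None, 2, None, None, None, None, 36, None, 42]
In a BST, the LCA of p=15, q=32 is the first node v on the
root-to-leaf path with p <= v <= q (go left if both < v, right if both > v).
Walk from root:
  at 29: 15 <= 29 <= 32, this is the LCA
LCA = 29


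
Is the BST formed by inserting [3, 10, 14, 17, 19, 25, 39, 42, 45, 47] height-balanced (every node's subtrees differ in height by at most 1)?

Tree (level-order array): [3, None, 10, None, 14, None, 17, None, 19, None, 25, None, 39, None, 42, None, 45, None, 47]
Definition: a tree is height-balanced if, at every node, |h(left) - h(right)| <= 1 (empty subtree has height -1).
Bottom-up per-node check:
  node 47: h_left=-1, h_right=-1, diff=0 [OK], height=0
  node 45: h_left=-1, h_right=0, diff=1 [OK], height=1
  node 42: h_left=-1, h_right=1, diff=2 [FAIL (|-1-1|=2 > 1)], height=2
  node 39: h_left=-1, h_right=2, diff=3 [FAIL (|-1-2|=3 > 1)], height=3
  node 25: h_left=-1, h_right=3, diff=4 [FAIL (|-1-3|=4 > 1)], height=4
  node 19: h_left=-1, h_right=4, diff=5 [FAIL (|-1-4|=5 > 1)], height=5
  node 17: h_left=-1, h_right=5, diff=6 [FAIL (|-1-5|=6 > 1)], height=6
  node 14: h_left=-1, h_right=6, diff=7 [FAIL (|-1-6|=7 > 1)], height=7
  node 10: h_left=-1, h_right=7, diff=8 [FAIL (|-1-7|=8 > 1)], height=8
  node 3: h_left=-1, h_right=8, diff=9 [FAIL (|-1-8|=9 > 1)], height=9
Node 42 violates the condition: |-1 - 1| = 2 > 1.
Result: Not balanced


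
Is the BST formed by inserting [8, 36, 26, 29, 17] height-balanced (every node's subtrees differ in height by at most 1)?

Tree (level-order array): [8, None, 36, 26, None, 17, 29]
Definition: a tree is height-balanced if, at every node, |h(left) - h(right)| <= 1 (empty subtree has height -1).
Bottom-up per-node check:
  node 17: h_left=-1, h_right=-1, diff=0 [OK], height=0
  node 29: h_left=-1, h_right=-1, diff=0 [OK], height=0
  node 26: h_left=0, h_right=0, diff=0 [OK], height=1
  node 36: h_left=1, h_right=-1, diff=2 [FAIL (|1--1|=2 > 1)], height=2
  node 8: h_left=-1, h_right=2, diff=3 [FAIL (|-1-2|=3 > 1)], height=3
Node 36 violates the condition: |1 - -1| = 2 > 1.
Result: Not balanced


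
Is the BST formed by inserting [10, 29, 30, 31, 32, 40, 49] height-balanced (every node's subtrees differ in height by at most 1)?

Tree (level-order array): [10, None, 29, None, 30, None, 31, None, 32, None, 40, None, 49]
Definition: a tree is height-balanced if, at every node, |h(left) - h(right)| <= 1 (empty subtree has height -1).
Bottom-up per-node check:
  node 49: h_left=-1, h_right=-1, diff=0 [OK], height=0
  node 40: h_left=-1, h_right=0, diff=1 [OK], height=1
  node 32: h_left=-1, h_right=1, diff=2 [FAIL (|-1-1|=2 > 1)], height=2
  node 31: h_left=-1, h_right=2, diff=3 [FAIL (|-1-2|=3 > 1)], height=3
  node 30: h_left=-1, h_right=3, diff=4 [FAIL (|-1-3|=4 > 1)], height=4
  node 29: h_left=-1, h_right=4, diff=5 [FAIL (|-1-4|=5 > 1)], height=5
  node 10: h_left=-1, h_right=5, diff=6 [FAIL (|-1-5|=6 > 1)], height=6
Node 32 violates the condition: |-1 - 1| = 2 > 1.
Result: Not balanced


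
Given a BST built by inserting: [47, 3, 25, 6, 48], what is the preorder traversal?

Tree insertion order: [47, 3, 25, 6, 48]
Tree (level-order array): [47, 3, 48, None, 25, None, None, 6]
Preorder traversal: [47, 3, 25, 6, 48]


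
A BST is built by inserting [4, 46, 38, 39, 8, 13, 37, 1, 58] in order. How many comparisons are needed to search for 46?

Search path for 46: 4 -> 46
Found: True
Comparisons: 2


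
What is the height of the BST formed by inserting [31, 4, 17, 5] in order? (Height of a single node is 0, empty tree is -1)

Insertion order: [31, 4, 17, 5]
Tree (level-order array): [31, 4, None, None, 17, 5]
Compute height bottom-up (empty subtree = -1):
  height(5) = 1 + max(-1, -1) = 0
  height(17) = 1 + max(0, -1) = 1
  height(4) = 1 + max(-1, 1) = 2
  height(31) = 1 + max(2, -1) = 3
Height = 3


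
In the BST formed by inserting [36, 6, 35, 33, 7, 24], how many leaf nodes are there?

Tree built from: [36, 6, 35, 33, 7, 24]
Tree (level-order array): [36, 6, None, None, 35, 33, None, 7, None, None, 24]
Rule: A leaf has 0 children.
Per-node child counts:
  node 36: 1 child(ren)
  node 6: 1 child(ren)
  node 35: 1 child(ren)
  node 33: 1 child(ren)
  node 7: 1 child(ren)
  node 24: 0 child(ren)
Matching nodes: [24]
Count of leaf nodes: 1


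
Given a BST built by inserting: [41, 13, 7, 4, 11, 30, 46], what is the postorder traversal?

Tree insertion order: [41, 13, 7, 4, 11, 30, 46]
Tree (level-order array): [41, 13, 46, 7, 30, None, None, 4, 11]
Postorder traversal: [4, 11, 7, 30, 13, 46, 41]


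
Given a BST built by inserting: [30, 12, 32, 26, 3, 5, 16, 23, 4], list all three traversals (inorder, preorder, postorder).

Tree insertion order: [30, 12, 32, 26, 3, 5, 16, 23, 4]
Tree (level-order array): [30, 12, 32, 3, 26, None, None, None, 5, 16, None, 4, None, None, 23]
Inorder (L, root, R): [3, 4, 5, 12, 16, 23, 26, 30, 32]
Preorder (root, L, R): [30, 12, 3, 5, 4, 26, 16, 23, 32]
Postorder (L, R, root): [4, 5, 3, 23, 16, 26, 12, 32, 30]


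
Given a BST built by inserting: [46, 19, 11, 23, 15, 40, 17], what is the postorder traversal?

Tree insertion order: [46, 19, 11, 23, 15, 40, 17]
Tree (level-order array): [46, 19, None, 11, 23, None, 15, None, 40, None, 17]
Postorder traversal: [17, 15, 11, 40, 23, 19, 46]


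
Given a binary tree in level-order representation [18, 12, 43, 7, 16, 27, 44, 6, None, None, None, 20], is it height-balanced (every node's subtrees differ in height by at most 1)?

Tree (level-order array): [18, 12, 43, 7, 16, 27, 44, 6, None, None, None, 20]
Definition: a tree is height-balanced if, at every node, |h(left) - h(right)| <= 1 (empty subtree has height -1).
Bottom-up per-node check:
  node 6: h_left=-1, h_right=-1, diff=0 [OK], height=0
  node 7: h_left=0, h_right=-1, diff=1 [OK], height=1
  node 16: h_left=-1, h_right=-1, diff=0 [OK], height=0
  node 12: h_left=1, h_right=0, diff=1 [OK], height=2
  node 20: h_left=-1, h_right=-1, diff=0 [OK], height=0
  node 27: h_left=0, h_right=-1, diff=1 [OK], height=1
  node 44: h_left=-1, h_right=-1, diff=0 [OK], height=0
  node 43: h_left=1, h_right=0, diff=1 [OK], height=2
  node 18: h_left=2, h_right=2, diff=0 [OK], height=3
All nodes satisfy the balance condition.
Result: Balanced


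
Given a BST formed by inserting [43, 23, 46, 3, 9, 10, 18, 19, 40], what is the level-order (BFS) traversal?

Tree insertion order: [43, 23, 46, 3, 9, 10, 18, 19, 40]
Tree (level-order array): [43, 23, 46, 3, 40, None, None, None, 9, None, None, None, 10, None, 18, None, 19]
BFS from the root, enqueuing left then right child of each popped node:
  queue [43] -> pop 43, enqueue [23, 46], visited so far: [43]
  queue [23, 46] -> pop 23, enqueue [3, 40], visited so far: [43, 23]
  queue [46, 3, 40] -> pop 46, enqueue [none], visited so far: [43, 23, 46]
  queue [3, 40] -> pop 3, enqueue [9], visited so far: [43, 23, 46, 3]
  queue [40, 9] -> pop 40, enqueue [none], visited so far: [43, 23, 46, 3, 40]
  queue [9] -> pop 9, enqueue [10], visited so far: [43, 23, 46, 3, 40, 9]
  queue [10] -> pop 10, enqueue [18], visited so far: [43, 23, 46, 3, 40, 9, 10]
  queue [18] -> pop 18, enqueue [19], visited so far: [43, 23, 46, 3, 40, 9, 10, 18]
  queue [19] -> pop 19, enqueue [none], visited so far: [43, 23, 46, 3, 40, 9, 10, 18, 19]
Result: [43, 23, 46, 3, 40, 9, 10, 18, 19]


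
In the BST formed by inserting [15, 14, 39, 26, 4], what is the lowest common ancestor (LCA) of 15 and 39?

Tree insertion order: [15, 14, 39, 26, 4]
Tree (level-order array): [15, 14, 39, 4, None, 26]
In a BST, the LCA of p=15, q=39 is the first node v on the
root-to-leaf path with p <= v <= q (go left if both < v, right if both > v).
Walk from root:
  at 15: 15 <= 15 <= 39, this is the LCA
LCA = 15


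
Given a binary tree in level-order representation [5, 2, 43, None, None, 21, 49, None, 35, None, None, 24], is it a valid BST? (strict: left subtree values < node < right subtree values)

Level-order array: [5, 2, 43, None, None, 21, 49, None, 35, None, None, 24]
Validate using subtree bounds (lo, hi): at each node, require lo < value < hi,
then recurse left with hi=value and right with lo=value.
Preorder trace (stopping at first violation):
  at node 5 with bounds (-inf, +inf): OK
  at node 2 with bounds (-inf, 5): OK
  at node 43 with bounds (5, +inf): OK
  at node 21 with bounds (5, 43): OK
  at node 35 with bounds (21, 43): OK
  at node 24 with bounds (21, 35): OK
  at node 49 with bounds (43, +inf): OK
No violation found at any node.
Result: Valid BST


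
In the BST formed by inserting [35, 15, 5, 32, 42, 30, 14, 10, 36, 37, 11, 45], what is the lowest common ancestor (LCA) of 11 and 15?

Tree insertion order: [35, 15, 5, 32, 42, 30, 14, 10, 36, 37, 11, 45]
Tree (level-order array): [35, 15, 42, 5, 32, 36, 45, None, 14, 30, None, None, 37, None, None, 10, None, None, None, None, None, None, 11]
In a BST, the LCA of p=11, q=15 is the first node v on the
root-to-leaf path with p <= v <= q (go left if both < v, right if both > v).
Walk from root:
  at 35: both 11 and 15 < 35, go left
  at 15: 11 <= 15 <= 15, this is the LCA
LCA = 15


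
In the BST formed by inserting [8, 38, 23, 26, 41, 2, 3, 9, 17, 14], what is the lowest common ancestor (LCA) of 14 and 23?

Tree insertion order: [8, 38, 23, 26, 41, 2, 3, 9, 17, 14]
Tree (level-order array): [8, 2, 38, None, 3, 23, 41, None, None, 9, 26, None, None, None, 17, None, None, 14]
In a BST, the LCA of p=14, q=23 is the first node v on the
root-to-leaf path with p <= v <= q (go left if both < v, right if both > v).
Walk from root:
  at 8: both 14 and 23 > 8, go right
  at 38: both 14 and 23 < 38, go left
  at 23: 14 <= 23 <= 23, this is the LCA
LCA = 23


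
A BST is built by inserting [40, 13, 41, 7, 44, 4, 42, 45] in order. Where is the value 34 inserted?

Starting tree (level order): [40, 13, 41, 7, None, None, 44, 4, None, 42, 45]
Insertion path: 40 -> 13
Result: insert 34 as right child of 13
Final tree (level order): [40, 13, 41, 7, 34, None, 44, 4, None, None, None, 42, 45]


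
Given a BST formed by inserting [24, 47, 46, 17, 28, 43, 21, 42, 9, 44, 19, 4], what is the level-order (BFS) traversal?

Tree insertion order: [24, 47, 46, 17, 28, 43, 21, 42, 9, 44, 19, 4]
Tree (level-order array): [24, 17, 47, 9, 21, 46, None, 4, None, 19, None, 28, None, None, None, None, None, None, 43, 42, 44]
BFS from the root, enqueuing left then right child of each popped node:
  queue [24] -> pop 24, enqueue [17, 47], visited so far: [24]
  queue [17, 47] -> pop 17, enqueue [9, 21], visited so far: [24, 17]
  queue [47, 9, 21] -> pop 47, enqueue [46], visited so far: [24, 17, 47]
  queue [9, 21, 46] -> pop 9, enqueue [4], visited so far: [24, 17, 47, 9]
  queue [21, 46, 4] -> pop 21, enqueue [19], visited so far: [24, 17, 47, 9, 21]
  queue [46, 4, 19] -> pop 46, enqueue [28], visited so far: [24, 17, 47, 9, 21, 46]
  queue [4, 19, 28] -> pop 4, enqueue [none], visited so far: [24, 17, 47, 9, 21, 46, 4]
  queue [19, 28] -> pop 19, enqueue [none], visited so far: [24, 17, 47, 9, 21, 46, 4, 19]
  queue [28] -> pop 28, enqueue [43], visited so far: [24, 17, 47, 9, 21, 46, 4, 19, 28]
  queue [43] -> pop 43, enqueue [42, 44], visited so far: [24, 17, 47, 9, 21, 46, 4, 19, 28, 43]
  queue [42, 44] -> pop 42, enqueue [none], visited so far: [24, 17, 47, 9, 21, 46, 4, 19, 28, 43, 42]
  queue [44] -> pop 44, enqueue [none], visited so far: [24, 17, 47, 9, 21, 46, 4, 19, 28, 43, 42, 44]
Result: [24, 17, 47, 9, 21, 46, 4, 19, 28, 43, 42, 44]


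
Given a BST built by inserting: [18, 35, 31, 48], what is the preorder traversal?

Tree insertion order: [18, 35, 31, 48]
Tree (level-order array): [18, None, 35, 31, 48]
Preorder traversal: [18, 35, 31, 48]


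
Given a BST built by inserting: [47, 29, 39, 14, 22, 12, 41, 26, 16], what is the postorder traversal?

Tree insertion order: [47, 29, 39, 14, 22, 12, 41, 26, 16]
Tree (level-order array): [47, 29, None, 14, 39, 12, 22, None, 41, None, None, 16, 26]
Postorder traversal: [12, 16, 26, 22, 14, 41, 39, 29, 47]


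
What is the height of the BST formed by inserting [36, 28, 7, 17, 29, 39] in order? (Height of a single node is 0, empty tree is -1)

Insertion order: [36, 28, 7, 17, 29, 39]
Tree (level-order array): [36, 28, 39, 7, 29, None, None, None, 17]
Compute height bottom-up (empty subtree = -1):
  height(17) = 1 + max(-1, -1) = 0
  height(7) = 1 + max(-1, 0) = 1
  height(29) = 1 + max(-1, -1) = 0
  height(28) = 1 + max(1, 0) = 2
  height(39) = 1 + max(-1, -1) = 0
  height(36) = 1 + max(2, 0) = 3
Height = 3


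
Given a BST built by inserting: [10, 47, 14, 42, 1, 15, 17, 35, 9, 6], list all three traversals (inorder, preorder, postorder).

Tree insertion order: [10, 47, 14, 42, 1, 15, 17, 35, 9, 6]
Tree (level-order array): [10, 1, 47, None, 9, 14, None, 6, None, None, 42, None, None, 15, None, None, 17, None, 35]
Inorder (L, root, R): [1, 6, 9, 10, 14, 15, 17, 35, 42, 47]
Preorder (root, L, R): [10, 1, 9, 6, 47, 14, 42, 15, 17, 35]
Postorder (L, R, root): [6, 9, 1, 35, 17, 15, 42, 14, 47, 10]


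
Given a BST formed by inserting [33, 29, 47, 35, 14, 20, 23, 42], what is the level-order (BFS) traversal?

Tree insertion order: [33, 29, 47, 35, 14, 20, 23, 42]
Tree (level-order array): [33, 29, 47, 14, None, 35, None, None, 20, None, 42, None, 23]
BFS from the root, enqueuing left then right child of each popped node:
  queue [33] -> pop 33, enqueue [29, 47], visited so far: [33]
  queue [29, 47] -> pop 29, enqueue [14], visited so far: [33, 29]
  queue [47, 14] -> pop 47, enqueue [35], visited so far: [33, 29, 47]
  queue [14, 35] -> pop 14, enqueue [20], visited so far: [33, 29, 47, 14]
  queue [35, 20] -> pop 35, enqueue [42], visited so far: [33, 29, 47, 14, 35]
  queue [20, 42] -> pop 20, enqueue [23], visited so far: [33, 29, 47, 14, 35, 20]
  queue [42, 23] -> pop 42, enqueue [none], visited so far: [33, 29, 47, 14, 35, 20, 42]
  queue [23] -> pop 23, enqueue [none], visited so far: [33, 29, 47, 14, 35, 20, 42, 23]
Result: [33, 29, 47, 14, 35, 20, 42, 23]


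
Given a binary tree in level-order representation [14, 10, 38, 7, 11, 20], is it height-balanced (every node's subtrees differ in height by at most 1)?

Tree (level-order array): [14, 10, 38, 7, 11, 20]
Definition: a tree is height-balanced if, at every node, |h(left) - h(right)| <= 1 (empty subtree has height -1).
Bottom-up per-node check:
  node 7: h_left=-1, h_right=-1, diff=0 [OK], height=0
  node 11: h_left=-1, h_right=-1, diff=0 [OK], height=0
  node 10: h_left=0, h_right=0, diff=0 [OK], height=1
  node 20: h_left=-1, h_right=-1, diff=0 [OK], height=0
  node 38: h_left=0, h_right=-1, diff=1 [OK], height=1
  node 14: h_left=1, h_right=1, diff=0 [OK], height=2
All nodes satisfy the balance condition.
Result: Balanced


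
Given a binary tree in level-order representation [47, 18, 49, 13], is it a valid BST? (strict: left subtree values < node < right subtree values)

Level-order array: [47, 18, 49, 13]
Validate using subtree bounds (lo, hi): at each node, require lo < value < hi,
then recurse left with hi=value and right with lo=value.
Preorder trace (stopping at first violation):
  at node 47 with bounds (-inf, +inf): OK
  at node 18 with bounds (-inf, 47): OK
  at node 13 with bounds (-inf, 18): OK
  at node 49 with bounds (47, +inf): OK
No violation found at any node.
Result: Valid BST


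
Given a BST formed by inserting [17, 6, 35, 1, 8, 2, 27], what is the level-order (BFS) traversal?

Tree insertion order: [17, 6, 35, 1, 8, 2, 27]
Tree (level-order array): [17, 6, 35, 1, 8, 27, None, None, 2]
BFS from the root, enqueuing left then right child of each popped node:
  queue [17] -> pop 17, enqueue [6, 35], visited so far: [17]
  queue [6, 35] -> pop 6, enqueue [1, 8], visited so far: [17, 6]
  queue [35, 1, 8] -> pop 35, enqueue [27], visited so far: [17, 6, 35]
  queue [1, 8, 27] -> pop 1, enqueue [2], visited so far: [17, 6, 35, 1]
  queue [8, 27, 2] -> pop 8, enqueue [none], visited so far: [17, 6, 35, 1, 8]
  queue [27, 2] -> pop 27, enqueue [none], visited so far: [17, 6, 35, 1, 8, 27]
  queue [2] -> pop 2, enqueue [none], visited so far: [17, 6, 35, 1, 8, 27, 2]
Result: [17, 6, 35, 1, 8, 27, 2]


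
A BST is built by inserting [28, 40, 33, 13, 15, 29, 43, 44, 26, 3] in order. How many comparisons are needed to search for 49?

Search path for 49: 28 -> 40 -> 43 -> 44
Found: False
Comparisons: 4


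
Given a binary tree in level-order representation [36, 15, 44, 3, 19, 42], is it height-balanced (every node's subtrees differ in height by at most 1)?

Tree (level-order array): [36, 15, 44, 3, 19, 42]
Definition: a tree is height-balanced if, at every node, |h(left) - h(right)| <= 1 (empty subtree has height -1).
Bottom-up per-node check:
  node 3: h_left=-1, h_right=-1, diff=0 [OK], height=0
  node 19: h_left=-1, h_right=-1, diff=0 [OK], height=0
  node 15: h_left=0, h_right=0, diff=0 [OK], height=1
  node 42: h_left=-1, h_right=-1, diff=0 [OK], height=0
  node 44: h_left=0, h_right=-1, diff=1 [OK], height=1
  node 36: h_left=1, h_right=1, diff=0 [OK], height=2
All nodes satisfy the balance condition.
Result: Balanced


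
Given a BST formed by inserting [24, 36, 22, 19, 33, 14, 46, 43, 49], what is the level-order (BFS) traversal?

Tree insertion order: [24, 36, 22, 19, 33, 14, 46, 43, 49]
Tree (level-order array): [24, 22, 36, 19, None, 33, 46, 14, None, None, None, 43, 49]
BFS from the root, enqueuing left then right child of each popped node:
  queue [24] -> pop 24, enqueue [22, 36], visited so far: [24]
  queue [22, 36] -> pop 22, enqueue [19], visited so far: [24, 22]
  queue [36, 19] -> pop 36, enqueue [33, 46], visited so far: [24, 22, 36]
  queue [19, 33, 46] -> pop 19, enqueue [14], visited so far: [24, 22, 36, 19]
  queue [33, 46, 14] -> pop 33, enqueue [none], visited so far: [24, 22, 36, 19, 33]
  queue [46, 14] -> pop 46, enqueue [43, 49], visited so far: [24, 22, 36, 19, 33, 46]
  queue [14, 43, 49] -> pop 14, enqueue [none], visited so far: [24, 22, 36, 19, 33, 46, 14]
  queue [43, 49] -> pop 43, enqueue [none], visited so far: [24, 22, 36, 19, 33, 46, 14, 43]
  queue [49] -> pop 49, enqueue [none], visited so far: [24, 22, 36, 19, 33, 46, 14, 43, 49]
Result: [24, 22, 36, 19, 33, 46, 14, 43, 49]


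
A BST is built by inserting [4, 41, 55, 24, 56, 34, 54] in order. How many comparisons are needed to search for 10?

Search path for 10: 4 -> 41 -> 24
Found: False
Comparisons: 3


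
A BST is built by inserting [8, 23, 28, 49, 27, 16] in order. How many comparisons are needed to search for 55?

Search path for 55: 8 -> 23 -> 28 -> 49
Found: False
Comparisons: 4


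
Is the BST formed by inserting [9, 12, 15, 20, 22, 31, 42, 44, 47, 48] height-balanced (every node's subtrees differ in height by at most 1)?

Tree (level-order array): [9, None, 12, None, 15, None, 20, None, 22, None, 31, None, 42, None, 44, None, 47, None, 48]
Definition: a tree is height-balanced if, at every node, |h(left) - h(right)| <= 1 (empty subtree has height -1).
Bottom-up per-node check:
  node 48: h_left=-1, h_right=-1, diff=0 [OK], height=0
  node 47: h_left=-1, h_right=0, diff=1 [OK], height=1
  node 44: h_left=-1, h_right=1, diff=2 [FAIL (|-1-1|=2 > 1)], height=2
  node 42: h_left=-1, h_right=2, diff=3 [FAIL (|-1-2|=3 > 1)], height=3
  node 31: h_left=-1, h_right=3, diff=4 [FAIL (|-1-3|=4 > 1)], height=4
  node 22: h_left=-1, h_right=4, diff=5 [FAIL (|-1-4|=5 > 1)], height=5
  node 20: h_left=-1, h_right=5, diff=6 [FAIL (|-1-5|=6 > 1)], height=6
  node 15: h_left=-1, h_right=6, diff=7 [FAIL (|-1-6|=7 > 1)], height=7
  node 12: h_left=-1, h_right=7, diff=8 [FAIL (|-1-7|=8 > 1)], height=8
  node 9: h_left=-1, h_right=8, diff=9 [FAIL (|-1-8|=9 > 1)], height=9
Node 44 violates the condition: |-1 - 1| = 2 > 1.
Result: Not balanced


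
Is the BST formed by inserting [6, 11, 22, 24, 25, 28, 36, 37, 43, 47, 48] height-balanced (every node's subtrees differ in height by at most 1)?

Tree (level-order array): [6, None, 11, None, 22, None, 24, None, 25, None, 28, None, 36, None, 37, None, 43, None, 47, None, 48]
Definition: a tree is height-balanced if, at every node, |h(left) - h(right)| <= 1 (empty subtree has height -1).
Bottom-up per-node check:
  node 48: h_left=-1, h_right=-1, diff=0 [OK], height=0
  node 47: h_left=-1, h_right=0, diff=1 [OK], height=1
  node 43: h_left=-1, h_right=1, diff=2 [FAIL (|-1-1|=2 > 1)], height=2
  node 37: h_left=-1, h_right=2, diff=3 [FAIL (|-1-2|=3 > 1)], height=3
  node 36: h_left=-1, h_right=3, diff=4 [FAIL (|-1-3|=4 > 1)], height=4
  node 28: h_left=-1, h_right=4, diff=5 [FAIL (|-1-4|=5 > 1)], height=5
  node 25: h_left=-1, h_right=5, diff=6 [FAIL (|-1-5|=6 > 1)], height=6
  node 24: h_left=-1, h_right=6, diff=7 [FAIL (|-1-6|=7 > 1)], height=7
  node 22: h_left=-1, h_right=7, diff=8 [FAIL (|-1-7|=8 > 1)], height=8
  node 11: h_left=-1, h_right=8, diff=9 [FAIL (|-1-8|=9 > 1)], height=9
  node 6: h_left=-1, h_right=9, diff=10 [FAIL (|-1-9|=10 > 1)], height=10
Node 43 violates the condition: |-1 - 1| = 2 > 1.
Result: Not balanced
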